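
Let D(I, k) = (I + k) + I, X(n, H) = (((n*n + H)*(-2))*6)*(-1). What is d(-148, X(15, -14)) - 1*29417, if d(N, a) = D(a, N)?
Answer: -24501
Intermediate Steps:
X(n, H) = 12*H + 12*n**2 (X(n, H) = (((n**2 + H)*(-2))*6)*(-1) = (((H + n**2)*(-2))*6)*(-1) = ((-2*H - 2*n**2)*6)*(-1) = (-12*H - 12*n**2)*(-1) = 12*H + 12*n**2)
D(I, k) = k + 2*I
d(N, a) = N + 2*a
d(-148, X(15, -14)) - 1*29417 = (-148 + 2*(12*(-14) + 12*15**2)) - 1*29417 = (-148 + 2*(-168 + 12*225)) - 29417 = (-148 + 2*(-168 + 2700)) - 29417 = (-148 + 2*2532) - 29417 = (-148 + 5064) - 29417 = 4916 - 29417 = -24501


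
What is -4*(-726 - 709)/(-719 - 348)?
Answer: -5740/1067 ≈ -5.3796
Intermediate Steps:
-4*(-726 - 709)/(-719 - 348) = -(-5740)/(-1067) = -(-5740)*(-1)/1067 = -4*1435/1067 = -5740/1067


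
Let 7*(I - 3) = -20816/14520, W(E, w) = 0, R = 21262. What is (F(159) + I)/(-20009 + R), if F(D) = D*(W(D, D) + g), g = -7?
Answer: -14105152/15919365 ≈ -0.88604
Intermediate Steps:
I = 35513/12705 (I = 3 + (-20816/14520)/7 = 3 + (-20816*1/14520)/7 = 3 + (1/7)*(-2602/1815) = 3 - 2602/12705 = 35513/12705 ≈ 2.7952)
F(D) = -7*D (F(D) = D*(0 - 7) = D*(-7) = -7*D)
(F(159) + I)/(-20009 + R) = (-7*159 + 35513/12705)/(-20009 + 21262) = (-1113 + 35513/12705)/1253 = -14105152/12705*1/1253 = -14105152/15919365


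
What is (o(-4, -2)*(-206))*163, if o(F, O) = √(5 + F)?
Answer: -33578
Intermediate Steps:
(o(-4, -2)*(-206))*163 = (√(5 - 4)*(-206))*163 = (√1*(-206))*163 = (1*(-206))*163 = -206*163 = -33578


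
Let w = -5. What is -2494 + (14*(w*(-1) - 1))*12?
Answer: -1822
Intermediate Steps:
-2494 + (14*(w*(-1) - 1))*12 = -2494 + (14*(-5*(-1) - 1))*12 = -2494 + (14*(5 - 1))*12 = -2494 + (14*4)*12 = -2494 + 56*12 = -2494 + 672 = -1822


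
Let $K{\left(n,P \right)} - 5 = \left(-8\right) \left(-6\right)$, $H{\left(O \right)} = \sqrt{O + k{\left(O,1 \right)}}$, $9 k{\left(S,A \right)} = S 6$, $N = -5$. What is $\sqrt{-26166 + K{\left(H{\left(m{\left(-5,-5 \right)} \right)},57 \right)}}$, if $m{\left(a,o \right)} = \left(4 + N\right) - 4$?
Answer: $i \sqrt{26113} \approx 161.6 i$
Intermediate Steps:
$k{\left(S,A \right)} = \frac{2 S}{3}$ ($k{\left(S,A \right)} = \frac{S 6}{9} = \frac{6 S}{9} = \frac{2 S}{3}$)
$m{\left(a,o \right)} = -5$ ($m{\left(a,o \right)} = \left(4 - 5\right) - 4 = -1 - 4 = -5$)
$H{\left(O \right)} = \frac{\sqrt{15} \sqrt{O}}{3}$ ($H{\left(O \right)} = \sqrt{O + \frac{2 O}{3}} = \sqrt{\frac{5 O}{3}} = \frac{\sqrt{15} \sqrt{O}}{3}$)
$K{\left(n,P \right)} = 53$ ($K{\left(n,P \right)} = 5 - -48 = 5 + 48 = 53$)
$\sqrt{-26166 + K{\left(H{\left(m{\left(-5,-5 \right)} \right)},57 \right)}} = \sqrt{-26166 + 53} = \sqrt{-26113} = i \sqrt{26113}$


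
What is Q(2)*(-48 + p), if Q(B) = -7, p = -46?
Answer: 658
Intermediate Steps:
Q(2)*(-48 + p) = -7*(-48 - 46) = -7*(-94) = 658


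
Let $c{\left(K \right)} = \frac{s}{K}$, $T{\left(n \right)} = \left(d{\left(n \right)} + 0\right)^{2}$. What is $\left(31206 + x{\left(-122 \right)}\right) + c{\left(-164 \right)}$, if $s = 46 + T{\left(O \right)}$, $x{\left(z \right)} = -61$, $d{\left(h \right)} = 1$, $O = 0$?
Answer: $\frac{5107733}{164} \approx 31145.0$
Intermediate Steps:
$T{\left(n \right)} = 1$ ($T{\left(n \right)} = \left(1 + 0\right)^{2} = 1^{2} = 1$)
$s = 47$ ($s = 46 + 1 = 47$)
$c{\left(K \right)} = \frac{47}{K}$
$\left(31206 + x{\left(-122 \right)}\right) + c{\left(-164 \right)} = \left(31206 - 61\right) + \frac{47}{-164} = 31145 + 47 \left(- \frac{1}{164}\right) = 31145 - \frac{47}{164} = \frac{5107733}{164}$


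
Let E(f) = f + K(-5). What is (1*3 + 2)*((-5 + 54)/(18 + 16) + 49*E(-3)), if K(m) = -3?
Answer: -49735/34 ≈ -1462.8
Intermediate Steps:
E(f) = -3 + f (E(f) = f - 3 = -3 + f)
(1*3 + 2)*((-5 + 54)/(18 + 16) + 49*E(-3)) = (1*3 + 2)*((-5 + 54)/(18 + 16) + 49*(-3 - 3)) = (3 + 2)*(49/34 + 49*(-6)) = 5*(49*(1/34) - 294) = 5*(49/34 - 294) = 5*(-9947/34) = -49735/34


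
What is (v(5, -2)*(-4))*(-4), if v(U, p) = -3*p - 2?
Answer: 64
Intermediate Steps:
v(U, p) = -2 - 3*p
(v(5, -2)*(-4))*(-4) = ((-2 - 3*(-2))*(-4))*(-4) = ((-2 + 6)*(-4))*(-4) = (4*(-4))*(-4) = -16*(-4) = 64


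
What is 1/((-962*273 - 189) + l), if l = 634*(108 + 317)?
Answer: 1/6635 ≈ 0.00015072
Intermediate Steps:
l = 269450 (l = 634*425 = 269450)
1/((-962*273 - 189) + l) = 1/((-962*273 - 189) + 269450) = 1/((-262626 - 189) + 269450) = 1/(-262815 + 269450) = 1/6635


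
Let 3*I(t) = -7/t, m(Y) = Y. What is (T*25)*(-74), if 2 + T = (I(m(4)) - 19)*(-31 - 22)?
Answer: -11498675/6 ≈ -1.9164e+6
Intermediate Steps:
I(t) = -7/(3*t) (I(t) = (-7/t)/3 = -7/(3*t))
T = 12431/12 (T = -2 + (-7/3/4 - 19)*(-31 - 22) = -2 + (-7/3*¼ - 19)*(-53) = -2 + (-7/12 - 19)*(-53) = -2 - 235/12*(-53) = -2 + 12455/12 = 12431/12 ≈ 1035.9)
(T*25)*(-74) = ((12431/12)*25)*(-74) = (310775/12)*(-74) = -11498675/6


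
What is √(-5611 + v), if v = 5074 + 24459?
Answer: 3*√2658 ≈ 154.67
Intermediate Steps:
v = 29533
√(-5611 + v) = √(-5611 + 29533) = √23922 = 3*√2658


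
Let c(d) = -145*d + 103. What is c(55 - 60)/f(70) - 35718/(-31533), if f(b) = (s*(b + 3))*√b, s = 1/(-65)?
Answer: 11906/10511 - 5382*√70/511 ≈ -86.987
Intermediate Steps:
s = -1/65 ≈ -0.015385
c(d) = 103 - 145*d
f(b) = √b*(-3/65 - b/65) (f(b) = (-(b + 3)/65)*√b = (-(3 + b)/65)*√b = (-3/65 - b/65)*√b = √b*(-3/65 - b/65))
c(55 - 60)/f(70) - 35718/(-31533) = (103 - 145*(55 - 60))/((√70*(-3 - 1*70)/65)) - 35718/(-31533) = (103 - 145*(-5))/((√70*(-3 - 70)/65)) - 35718*(-1/31533) = (103 + 725)/(((1/65)*√70*(-73))) + 11906/10511 = 828/((-73*√70/65)) + 11906/10511 = 828*(-13*√70/1022) + 11906/10511 = -5382*√70/511 + 11906/10511 = 11906/10511 - 5382*√70/511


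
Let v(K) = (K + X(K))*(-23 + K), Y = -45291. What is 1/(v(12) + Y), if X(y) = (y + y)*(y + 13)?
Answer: -1/52023 ≈ -1.9222e-5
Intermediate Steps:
X(y) = 2*y*(13 + y) (X(y) = (2*y)*(13 + y) = 2*y*(13 + y))
v(K) = (-23 + K)*(K + 2*K*(13 + K)) (v(K) = (K + 2*K*(13 + K))*(-23 + K) = (-23 + K)*(K + 2*K*(13 + K)))
1/(v(12) + Y) = 1/(12*(-621 - 19*12 + 2*12**2) - 45291) = 1/(12*(-621 - 228 + 2*144) - 45291) = 1/(12*(-621 - 228 + 288) - 45291) = 1/(12*(-561) - 45291) = 1/(-6732 - 45291) = 1/(-52023) = -1/52023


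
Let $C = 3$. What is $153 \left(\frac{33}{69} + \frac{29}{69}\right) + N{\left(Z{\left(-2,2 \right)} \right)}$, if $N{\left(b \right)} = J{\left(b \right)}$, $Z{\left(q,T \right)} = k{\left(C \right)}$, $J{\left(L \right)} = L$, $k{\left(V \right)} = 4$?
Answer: $\frac{3254}{23} \approx 141.48$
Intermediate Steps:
$Z{\left(q,T \right)} = 4$
$N{\left(b \right)} = b$
$153 \left(\frac{33}{69} + \frac{29}{69}\right) + N{\left(Z{\left(-2,2 \right)} \right)} = 153 \left(\frac{33}{69} + \frac{29}{69}\right) + 4 = 153 \left(33 \cdot \frac{1}{69} + 29 \cdot \frac{1}{69}\right) + 4 = 153 \left(\frac{11}{23} + \frac{29}{69}\right) + 4 = 153 \cdot \frac{62}{69} + 4 = \frac{3162}{23} + 4 = \frac{3254}{23}$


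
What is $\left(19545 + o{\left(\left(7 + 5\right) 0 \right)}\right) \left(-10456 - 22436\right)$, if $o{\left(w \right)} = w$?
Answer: $-642874140$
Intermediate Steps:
$\left(19545 + o{\left(\left(7 + 5\right) 0 \right)}\right) \left(-10456 - 22436\right) = \left(19545 + \left(7 + 5\right) 0\right) \left(-10456 - 22436\right) = \left(19545 + 12 \cdot 0\right) \left(-32892\right) = \left(19545 + 0\right) \left(-32892\right) = 19545 \left(-32892\right) = -642874140$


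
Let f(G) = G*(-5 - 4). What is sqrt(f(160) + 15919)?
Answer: sqrt(14479) ≈ 120.33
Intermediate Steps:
f(G) = -9*G (f(G) = G*(-9) = -9*G)
sqrt(f(160) + 15919) = sqrt(-9*160 + 15919) = sqrt(-1440 + 15919) = sqrt(14479)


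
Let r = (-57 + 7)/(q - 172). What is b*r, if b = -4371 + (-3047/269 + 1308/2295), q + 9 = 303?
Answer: 4508499530/2510577 ≈ 1795.8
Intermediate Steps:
q = 294 (q = -9 + 303 = 294)
r = -25/61 (r = (-57 + 7)/(294 - 172) = -50/122 = -50*1/122 = -25/61 ≈ -0.40984)
b = -901699906/205785 (b = -4371 + (-3047*1/269 + 1308*(1/2295)) = -4371 + (-3047/269 + 436/765) = -4371 - 2213671/205785 = -901699906/205785 ≈ -4381.8)
b*r = -901699906/205785*(-25/61) = 4508499530/2510577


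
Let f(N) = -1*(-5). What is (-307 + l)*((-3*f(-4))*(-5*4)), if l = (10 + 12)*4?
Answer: -65700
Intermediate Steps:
f(N) = 5
l = 88 (l = 22*4 = 88)
(-307 + l)*((-3*f(-4))*(-5*4)) = (-307 + 88)*((-3*5)*(-5*4)) = -(-3285)*(-20) = -219*300 = -65700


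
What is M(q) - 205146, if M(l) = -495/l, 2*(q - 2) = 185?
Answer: -4308176/21 ≈ -2.0515e+5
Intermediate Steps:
q = 189/2 (q = 2 + (½)*185 = 2 + 185/2 = 189/2 ≈ 94.500)
M(q) - 205146 = -495/189/2 - 205146 = -495*2/189 - 205146 = -110/21 - 205146 = -4308176/21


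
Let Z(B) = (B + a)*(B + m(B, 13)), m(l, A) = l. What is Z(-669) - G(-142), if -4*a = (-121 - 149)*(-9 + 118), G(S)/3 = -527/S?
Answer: -1270789827/142 ≈ -8.9492e+6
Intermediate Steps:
G(S) = -1581/S (G(S) = 3*(-527/S) = -1581/S)
a = 14715/2 (a = -(-121 - 149)*(-9 + 118)/4 = -(-135)*109/2 = -¼*(-29430) = 14715/2 ≈ 7357.5)
Z(B) = 2*B*(14715/2 + B) (Z(B) = (B + 14715/2)*(B + B) = (14715/2 + B)*(2*B) = 2*B*(14715/2 + B))
Z(-669) - G(-142) = -669*(14715 + 2*(-669)) - (-1581)/(-142) = -669*(14715 - 1338) - (-1581)*(-1)/142 = -669*13377 - 1*1581/142 = -8949213 - 1581/142 = -1270789827/142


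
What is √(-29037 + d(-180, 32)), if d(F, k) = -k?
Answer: I*√29069 ≈ 170.5*I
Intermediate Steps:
√(-29037 + d(-180, 32)) = √(-29037 - 1*32) = √(-29037 - 32) = √(-29069) = I*√29069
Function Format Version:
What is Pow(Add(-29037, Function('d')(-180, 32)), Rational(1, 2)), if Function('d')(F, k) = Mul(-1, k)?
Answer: Mul(I, Pow(29069, Rational(1, 2))) ≈ Mul(170.50, I)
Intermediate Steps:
Pow(Add(-29037, Function('d')(-180, 32)), Rational(1, 2)) = Pow(Add(-29037, Mul(-1, 32)), Rational(1, 2)) = Pow(Add(-29037, -32), Rational(1, 2)) = Pow(-29069, Rational(1, 2)) = Mul(I, Pow(29069, Rational(1, 2)))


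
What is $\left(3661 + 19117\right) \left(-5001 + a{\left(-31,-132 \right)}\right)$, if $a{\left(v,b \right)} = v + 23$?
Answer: $-114095002$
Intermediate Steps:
$a{\left(v,b \right)} = 23 + v$
$\left(3661 + 19117\right) \left(-5001 + a{\left(-31,-132 \right)}\right) = \left(3661 + 19117\right) \left(-5001 + \left(23 - 31\right)\right) = 22778 \left(-5001 - 8\right) = 22778 \left(-5009\right) = -114095002$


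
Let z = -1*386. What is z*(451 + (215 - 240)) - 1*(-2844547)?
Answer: 2680111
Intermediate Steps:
z = -386
z*(451 + (215 - 240)) - 1*(-2844547) = -386*(451 + (215 - 240)) - 1*(-2844547) = -386*(451 - 25) + 2844547 = -386*426 + 2844547 = -164436 + 2844547 = 2680111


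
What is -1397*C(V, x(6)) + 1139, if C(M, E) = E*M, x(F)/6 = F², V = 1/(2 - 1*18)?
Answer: 39997/2 ≈ 19999.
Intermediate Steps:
V = -1/16 (V = 1/(2 - 18) = 1/(-16) = -1/16 ≈ -0.062500)
x(F) = 6*F²
-1397*C(V, x(6)) + 1139 = -1397*6*6²*(-1)/16 + 1139 = -1397*6*36*(-1)/16 + 1139 = -301752*(-1)/16 + 1139 = -1397*(-27/2) + 1139 = 37719/2 + 1139 = 39997/2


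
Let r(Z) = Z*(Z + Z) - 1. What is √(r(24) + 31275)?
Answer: √32426 ≈ 180.07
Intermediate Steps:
r(Z) = -1 + 2*Z² (r(Z) = Z*(2*Z) - 1 = 2*Z² - 1 = -1 + 2*Z²)
√(r(24) + 31275) = √((-1 + 2*24²) + 31275) = √((-1 + 2*576) + 31275) = √((-1 + 1152) + 31275) = √(1151 + 31275) = √32426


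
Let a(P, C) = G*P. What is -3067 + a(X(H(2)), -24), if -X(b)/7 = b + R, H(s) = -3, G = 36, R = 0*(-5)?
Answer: -2311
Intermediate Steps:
R = 0
X(b) = -7*b (X(b) = -7*(b + 0) = -7*b)
a(P, C) = 36*P
-3067 + a(X(H(2)), -24) = -3067 + 36*(-7*(-3)) = -3067 + 36*21 = -3067 + 756 = -2311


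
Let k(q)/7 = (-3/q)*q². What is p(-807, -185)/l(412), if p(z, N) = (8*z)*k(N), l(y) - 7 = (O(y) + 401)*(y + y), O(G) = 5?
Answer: -1194360/15931 ≈ -74.971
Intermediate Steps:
k(q) = -21*q (k(q) = 7*((-3/q)*q²) = 7*(-3*q) = -21*q)
l(y) = 7 + 812*y (l(y) = 7 + (5 + 401)*(y + y) = 7 + 406*(2*y) = 7 + 812*y)
p(z, N) = -168*N*z (p(z, N) = (8*z)*(-21*N) = -168*N*z)
p(-807, -185)/l(412) = (-168*(-185)*(-807))/(7 + 812*412) = -25081560/(7 + 334544) = -25081560/334551 = -25081560*1/334551 = -1194360/15931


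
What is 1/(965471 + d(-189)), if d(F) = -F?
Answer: 1/965660 ≈ 1.0356e-6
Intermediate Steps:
1/(965471 + d(-189)) = 1/(965471 - 1*(-189)) = 1/(965471 + 189) = 1/965660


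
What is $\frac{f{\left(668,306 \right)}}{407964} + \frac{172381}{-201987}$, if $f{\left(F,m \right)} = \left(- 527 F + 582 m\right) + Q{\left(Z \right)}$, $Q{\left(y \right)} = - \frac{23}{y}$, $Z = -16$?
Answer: $- \frac{562450019497}{439484930496} \approx -1.2798$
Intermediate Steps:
$f{\left(F,m \right)} = \frac{23}{16} - 527 F + 582 m$ ($f{\left(F,m \right)} = \left(- 527 F + 582 m\right) - \frac{23}{-16} = \left(- 527 F + 582 m\right) - - \frac{23}{16} = \left(- 527 F + 582 m\right) + \frac{23}{16} = \frac{23}{16} - 527 F + 582 m$)
$\frac{f{\left(668,306 \right)}}{407964} + \frac{172381}{-201987} = \frac{\frac{23}{16} - 352036 + 582 \cdot 306}{407964} + \frac{172381}{-201987} = \left(\frac{23}{16} - 352036 + 178092\right) \frac{1}{407964} + 172381 \left(- \frac{1}{201987}\right) = \left(- \frac{2783081}{16}\right) \frac{1}{407964} - \frac{172381}{201987} = - \frac{2783081}{6527424} - \frac{172381}{201987} = - \frac{562450019497}{439484930496}$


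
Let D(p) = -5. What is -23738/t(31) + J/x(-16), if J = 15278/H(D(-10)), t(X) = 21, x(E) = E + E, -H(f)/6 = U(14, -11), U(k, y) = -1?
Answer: -813089/672 ≈ -1210.0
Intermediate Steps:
H(f) = 6 (H(f) = -6*(-1) = 6)
x(E) = 2*E
J = 7639/3 (J = 15278/6 = 15278*(⅙) = 7639/3 ≈ 2546.3)
-23738/t(31) + J/x(-16) = -23738/21 + 7639/(3*((2*(-16)))) = -23738*1/21 + (7639/3)/(-32) = -23738/21 + (7639/3)*(-1/32) = -23738/21 - 7639/96 = -813089/672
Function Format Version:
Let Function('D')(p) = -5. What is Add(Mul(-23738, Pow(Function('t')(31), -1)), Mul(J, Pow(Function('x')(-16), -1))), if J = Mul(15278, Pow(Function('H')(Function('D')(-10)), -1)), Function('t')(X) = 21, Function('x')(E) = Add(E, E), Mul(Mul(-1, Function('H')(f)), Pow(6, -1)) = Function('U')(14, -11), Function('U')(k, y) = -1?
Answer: Rational(-813089, 672) ≈ -1210.0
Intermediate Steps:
Function('H')(f) = 6 (Function('H')(f) = Mul(-6, -1) = 6)
Function('x')(E) = Mul(2, E)
J = Rational(7639, 3) (J = Mul(15278, Pow(6, -1)) = Mul(15278, Rational(1, 6)) = Rational(7639, 3) ≈ 2546.3)
Add(Mul(-23738, Pow(Function('t')(31), -1)), Mul(J, Pow(Function('x')(-16), -1))) = Add(Mul(-23738, Pow(21, -1)), Mul(Rational(7639, 3), Pow(Mul(2, -16), -1))) = Add(Mul(-23738, Rational(1, 21)), Mul(Rational(7639, 3), Pow(-32, -1))) = Add(Rational(-23738, 21), Mul(Rational(7639, 3), Rational(-1, 32))) = Add(Rational(-23738, 21), Rational(-7639, 96)) = Rational(-813089, 672)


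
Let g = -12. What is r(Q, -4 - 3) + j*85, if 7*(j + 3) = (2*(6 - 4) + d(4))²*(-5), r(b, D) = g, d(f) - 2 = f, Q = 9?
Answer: -44369/7 ≈ -6338.4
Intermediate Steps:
d(f) = 2 + f
r(b, D) = -12
j = -521/7 (j = -3 + ((2*(6 - 4) + (2 + 4))²*(-5))/7 = -3 + ((2*2 + 6)²*(-5))/7 = -3 + ((4 + 6)²*(-5))/7 = -3 + (10²*(-5))/7 = -3 + (100*(-5))/7 = -3 + (⅐)*(-500) = -3 - 500/7 = -521/7 ≈ -74.429)
r(Q, -4 - 3) + j*85 = -12 - 521/7*85 = -12 - 44285/7 = -44369/7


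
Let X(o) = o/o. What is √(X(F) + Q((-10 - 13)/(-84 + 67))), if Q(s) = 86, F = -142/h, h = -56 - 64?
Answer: √87 ≈ 9.3274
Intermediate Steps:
h = -120
F = 71/60 (F = -142/(-120) = -142*(-1/120) = 71/60 ≈ 1.1833)
X(o) = 1
√(X(F) + Q((-10 - 13)/(-84 + 67))) = √(1 + 86) = √87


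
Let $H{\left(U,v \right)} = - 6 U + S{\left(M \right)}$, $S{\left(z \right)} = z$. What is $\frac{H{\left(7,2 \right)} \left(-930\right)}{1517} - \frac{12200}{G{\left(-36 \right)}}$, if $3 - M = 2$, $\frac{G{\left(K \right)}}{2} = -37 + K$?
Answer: $\frac{293590}{2701} \approx 108.7$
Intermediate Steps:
$G{\left(K \right)} = -74 + 2 K$ ($G{\left(K \right)} = 2 \left(-37 + K\right) = -74 + 2 K$)
$M = 1$ ($M = 3 - 2 = 1$)
$H{\left(U,v \right)} = 1 - 6 U$ ($H{\left(U,v \right)} = - 6 U + 1 = 1 - 6 U$)
$\frac{H{\left(7,2 \right)} \left(-930\right)}{1517} - \frac{12200}{G{\left(-36 \right)}} = \frac{\left(1 - 42\right) \left(-930\right)}{1517} - \frac{12200}{-74 + 2 \left(-36\right)} = \left(1 - 42\right) \left(-930\right) \frac{1}{1517} - \frac{12200}{-74 - 72} = \left(-41\right) \left(-930\right) \frac{1}{1517} - \frac{12200}{-146} = 38130 \cdot \frac{1}{1517} - - \frac{6100}{73} = \frac{930}{37} + \frac{6100}{73} = \frac{293590}{2701}$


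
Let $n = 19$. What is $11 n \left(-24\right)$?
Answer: $-5016$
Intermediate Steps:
$11 n \left(-24\right) = 11 \cdot 19 \left(-24\right) = 209 \left(-24\right) = -5016$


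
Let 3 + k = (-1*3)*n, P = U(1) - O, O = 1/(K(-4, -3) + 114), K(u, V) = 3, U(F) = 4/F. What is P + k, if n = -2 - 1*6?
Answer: 2924/117 ≈ 24.991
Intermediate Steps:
O = 1/117 (O = 1/(3 + 114) = 1/117 ≈ 0.0085470)
n = -8 (n = -2 - 6 = -8)
P = 467/117 (P = 4/1 - 1*1/117 = 4*1 - 1/117 = 4 - 1/117 = 467/117 ≈ 3.9915)
k = 21 (k = -3 - 1*3*(-8) = -3 - 3*(-8) = -3 + 24 = 21)
P + k = 467/117 + 21 = 2924/117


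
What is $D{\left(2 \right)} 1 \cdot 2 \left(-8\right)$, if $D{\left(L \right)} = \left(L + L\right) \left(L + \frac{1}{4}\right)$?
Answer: $-144$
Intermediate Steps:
$D{\left(L \right)} = 2 L \left(\frac{1}{4} + L\right)$ ($D{\left(L \right)} = 2 L \left(L + \frac{1}{4}\right) = 2 L \left(\frac{1}{4} + L\right)$)
$D{\left(2 \right)} 1 \cdot 2 \left(-8\right) = \frac{1}{2} \cdot 2 \left(1 + 4 \cdot 2\right) 1 \cdot 2 \left(-8\right) = \frac{1}{2} \cdot 2 \left(1 + 8\right) 2 \left(-8\right) = \frac{1}{2} \cdot 2 \cdot 9 \cdot 2 \left(-8\right) = 9 \cdot 2 \left(-8\right) = 18 \left(-8\right) = -144$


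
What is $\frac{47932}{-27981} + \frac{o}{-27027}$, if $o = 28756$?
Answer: $- \frac{2564200}{923373} \approx -2.777$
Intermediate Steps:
$\frac{47932}{-27981} + \frac{o}{-27027} = \frac{47932}{-27981} + \frac{28756}{-27027} = 47932 \left(- \frac{1}{27981}\right) + 28756 \left(- \frac{1}{27027}\right) = - \frac{47932}{27981} - \frac{316}{297} = - \frac{2564200}{923373}$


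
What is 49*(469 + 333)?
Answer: 39298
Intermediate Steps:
49*(469 + 333) = 49*802 = 39298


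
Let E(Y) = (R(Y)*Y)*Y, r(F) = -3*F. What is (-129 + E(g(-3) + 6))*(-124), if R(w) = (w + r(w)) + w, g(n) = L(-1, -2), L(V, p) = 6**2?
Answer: 9202908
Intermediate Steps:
L(V, p) = 36
g(n) = 36
R(w) = -w (R(w) = (w - 3*w) + w = -2*w + w = -w)
E(Y) = -Y**3 (E(Y) = ((-Y)*Y)*Y = (-Y**2)*Y = -Y**3)
(-129 + E(g(-3) + 6))*(-124) = (-129 - (36 + 6)**3)*(-124) = (-129 - 1*42**3)*(-124) = (-129 - 1*74088)*(-124) = (-129 - 74088)*(-124) = -74217*(-124) = 9202908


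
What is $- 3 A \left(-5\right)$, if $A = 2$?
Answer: $30$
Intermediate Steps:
$- 3 A \left(-5\right) = \left(-3\right) 2 \left(-5\right) = \left(-6\right) \left(-5\right) = 30$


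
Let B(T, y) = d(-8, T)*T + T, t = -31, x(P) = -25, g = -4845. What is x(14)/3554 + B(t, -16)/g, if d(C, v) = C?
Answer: -892343/17219130 ≈ -0.051823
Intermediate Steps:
B(T, y) = -7*T (B(T, y) = -8*T + T = -7*T)
x(14)/3554 + B(t, -16)/g = -25/3554 - 7*(-31)/(-4845) = -25*1/3554 + 217*(-1/4845) = -25/3554 - 217/4845 = -892343/17219130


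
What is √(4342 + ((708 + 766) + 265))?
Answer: √6081 ≈ 77.981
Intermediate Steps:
√(4342 + ((708 + 766) + 265)) = √(4342 + (1474 + 265)) = √(4342 + 1739) = √6081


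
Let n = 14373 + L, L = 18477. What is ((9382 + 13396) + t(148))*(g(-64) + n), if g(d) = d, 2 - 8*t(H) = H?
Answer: 1492402327/2 ≈ 7.4620e+8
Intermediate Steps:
t(H) = 1/4 - H/8
n = 32850 (n = 14373 + 18477 = 32850)
((9382 + 13396) + t(148))*(g(-64) + n) = ((9382 + 13396) + (1/4 - 1/8*148))*(-64 + 32850) = (22778 + (1/4 - 37/2))*32786 = (22778 - 73/4)*32786 = (91039/4)*32786 = 1492402327/2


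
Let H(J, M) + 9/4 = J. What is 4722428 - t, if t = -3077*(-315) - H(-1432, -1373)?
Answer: 15006955/4 ≈ 3.7517e+6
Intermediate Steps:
H(J, M) = -9/4 + J
t = 3882757/4 (t = -3077*(-315) - (-9/4 - 1432) = 969255 - 1*(-5737/4) = 969255 + 5737/4 = 3882757/4 ≈ 9.7069e+5)
4722428 - t = 4722428 - 1*3882757/4 = 4722428 - 3882757/4 = 15006955/4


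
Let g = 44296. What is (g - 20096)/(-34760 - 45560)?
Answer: -605/2008 ≈ -0.30129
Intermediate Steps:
(g - 20096)/(-34760 - 45560) = (44296 - 20096)/(-34760 - 45560) = 24200/(-80320) = 24200*(-1/80320) = -605/2008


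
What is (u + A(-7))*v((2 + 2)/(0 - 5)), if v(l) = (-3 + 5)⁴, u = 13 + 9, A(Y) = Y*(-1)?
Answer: 464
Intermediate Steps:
A(Y) = -Y
u = 22
v(l) = 16 (v(l) = 2⁴ = 16)
(u + A(-7))*v((2 + 2)/(0 - 5)) = (22 - 1*(-7))*16 = (22 + 7)*16 = 29*16 = 464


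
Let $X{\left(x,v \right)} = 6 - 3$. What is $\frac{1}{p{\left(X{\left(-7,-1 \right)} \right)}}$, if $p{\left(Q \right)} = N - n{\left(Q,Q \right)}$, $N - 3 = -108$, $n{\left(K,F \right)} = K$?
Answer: $- \frac{1}{108} \approx -0.0092593$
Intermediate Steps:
$N = -105$ ($N = 3 - 108 = -105$)
$X{\left(x,v \right)} = 3$ ($X{\left(x,v \right)} = 6 - 3 = 3$)
$p{\left(Q \right)} = -105 - Q$
$\frac{1}{p{\left(X{\left(-7,-1 \right)} \right)}} = \frac{1}{-105 - 3} = \frac{1}{-108} = - \frac{1}{108}$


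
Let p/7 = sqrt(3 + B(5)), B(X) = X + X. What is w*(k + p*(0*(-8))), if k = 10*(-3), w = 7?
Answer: -210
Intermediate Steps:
B(X) = 2*X
p = 7*sqrt(13) (p = 7*sqrt(3 + 2*5) = 7*sqrt(3 + 10) = 7*sqrt(13) ≈ 25.239)
k = -30
w*(k + p*(0*(-8))) = 7*(-30 + (7*sqrt(13))*(0*(-8))) = 7*(-30 + (7*sqrt(13))*0) = 7*(-30 + 0) = 7*(-30) = -210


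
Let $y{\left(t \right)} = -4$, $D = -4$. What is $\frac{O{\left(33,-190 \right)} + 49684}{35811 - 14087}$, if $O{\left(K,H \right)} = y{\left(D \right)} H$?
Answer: $\frac{12611}{5431} \approx 2.322$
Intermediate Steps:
$O{\left(K,H \right)} = - 4 H$
$\frac{O{\left(33,-190 \right)} + 49684}{35811 - 14087} = \frac{\left(-4\right) \left(-190\right) + 49684}{35811 - 14087} = \frac{760 + 49684}{21724} = 50444 \cdot \frac{1}{21724} = \frac{12611}{5431}$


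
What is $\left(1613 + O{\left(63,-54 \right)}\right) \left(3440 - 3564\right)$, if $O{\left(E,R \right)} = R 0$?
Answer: $-200012$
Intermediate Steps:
$O{\left(E,R \right)} = 0$
$\left(1613 + O{\left(63,-54 \right)}\right) \left(3440 - 3564\right) = \left(1613 + 0\right) \left(3440 - 3564\right) = 1613 \left(-124\right) = -200012$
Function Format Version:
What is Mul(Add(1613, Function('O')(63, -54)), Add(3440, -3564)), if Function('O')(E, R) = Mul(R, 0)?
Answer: -200012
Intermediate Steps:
Function('O')(E, R) = 0
Mul(Add(1613, Function('O')(63, -54)), Add(3440, -3564)) = Mul(Add(1613, 0), Add(3440, -3564)) = Mul(1613, -124) = -200012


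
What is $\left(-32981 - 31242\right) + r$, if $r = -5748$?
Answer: $-69971$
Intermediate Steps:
$\left(-32981 - 31242\right) + r = \left(-32981 - 31242\right) - 5748 = -64223 - 5748 = -69971$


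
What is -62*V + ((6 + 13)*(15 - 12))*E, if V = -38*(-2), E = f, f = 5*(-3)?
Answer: -5567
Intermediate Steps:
f = -15
E = -15
V = 76
-62*V + ((6 + 13)*(15 - 12))*E = -62*76 + ((6 + 13)*(15 - 12))*(-15) = -4712 + (19*3)*(-15) = -4712 + 57*(-15) = -4712 - 855 = -5567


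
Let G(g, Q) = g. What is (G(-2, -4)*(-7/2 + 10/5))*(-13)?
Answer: -39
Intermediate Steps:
(G(-2, -4)*(-7/2 + 10/5))*(-13) = -2*(-7/2 + 10/5)*(-13) = -2*(-7*½ + 10*(⅕))*(-13) = -2*(-7/2 + 2)*(-13) = -2*(-3/2)*(-13) = 3*(-13) = -39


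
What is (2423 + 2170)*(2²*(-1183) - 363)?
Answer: -23401335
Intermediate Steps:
(2423 + 2170)*(2²*(-1183) - 363) = 4593*(4*(-1183) - 363) = 4593*(-4732 - 363) = 4593*(-5095) = -23401335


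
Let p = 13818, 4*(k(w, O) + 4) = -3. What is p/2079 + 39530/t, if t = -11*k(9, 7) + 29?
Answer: 3173546/6435 ≈ 493.17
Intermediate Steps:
k(w, O) = -19/4 (k(w, O) = -4 + (1/4)*(-3) = -4 - 3/4 = -19/4)
t = 325/4 (t = -11*(-19/4) + 29 = 209/4 + 29 = 325/4 ≈ 81.250)
p/2079 + 39530/t = 13818/2079 + 39530/(325/4) = 13818*(1/2079) + 39530*(4/325) = 658/99 + 31624/65 = 3173546/6435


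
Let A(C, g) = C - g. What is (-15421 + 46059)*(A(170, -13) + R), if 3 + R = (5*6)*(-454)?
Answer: -411774720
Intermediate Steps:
R = -13623 (R = -3 + (5*6)*(-454) = -3 + 30*(-454) = -3 - 13620 = -13623)
(-15421 + 46059)*(A(170, -13) + R) = (-15421 + 46059)*((170 - 1*(-13)) - 13623) = 30638*((170 + 13) - 13623) = 30638*(183 - 13623) = 30638*(-13440) = -411774720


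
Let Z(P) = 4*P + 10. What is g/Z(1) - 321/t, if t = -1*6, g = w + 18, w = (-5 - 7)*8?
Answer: 671/14 ≈ 47.929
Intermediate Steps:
Z(P) = 10 + 4*P
w = -96 (w = -12*8 = -96)
g = -78 (g = -96 + 18 = -78)
t = -6
g/Z(1) - 321/t = -78/(10 + 4*1) - 321/(-6) = -78/(10 + 4) - 321*(-⅙) = -78/14 + 107/2 = -78*1/14 + 107/2 = -39/7 + 107/2 = 671/14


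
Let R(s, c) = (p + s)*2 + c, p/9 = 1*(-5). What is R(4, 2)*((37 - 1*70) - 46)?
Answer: 6320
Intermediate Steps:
p = -45 (p = 9*(1*(-5)) = 9*(-5) = -45)
R(s, c) = -90 + c + 2*s (R(s, c) = (-45 + s)*2 + c = (-90 + 2*s) + c = -90 + c + 2*s)
R(4, 2)*((37 - 1*70) - 46) = (-90 + 2 + 2*4)*((37 - 1*70) - 46) = (-90 + 2 + 8)*((37 - 70) - 46) = -80*(-33 - 46) = -80*(-79) = 6320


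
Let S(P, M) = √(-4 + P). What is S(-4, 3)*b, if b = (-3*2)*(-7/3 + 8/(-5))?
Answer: 236*I*√2/5 ≈ 66.751*I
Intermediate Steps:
b = 118/5 (b = -6*(-7*⅓ + 8*(-⅕)) = -6*(-7/3 - 8/5) = -6*(-59/15) = 118/5 ≈ 23.600)
S(-4, 3)*b = √(-4 - 4)*(118/5) = √(-8)*(118/5) = (2*I*√2)*(118/5) = 236*I*√2/5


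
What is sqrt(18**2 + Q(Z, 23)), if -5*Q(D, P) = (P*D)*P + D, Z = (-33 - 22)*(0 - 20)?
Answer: 2*I*sqrt(29069) ≈ 340.99*I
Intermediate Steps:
Z = 1100 (Z = -55*(-20) = 1100)
Q(D, P) = -D/5 - D*P**2/5 (Q(D, P) = -((P*D)*P + D)/5 = -((D*P)*P + D)/5 = -(D*P**2 + D)/5 = -(D + D*P**2)/5 = -D/5 - D*P**2/5)
sqrt(18**2 + Q(Z, 23)) = sqrt(18**2 - 1/5*1100*(1 + 23**2)) = sqrt(324 - 1/5*1100*(1 + 529)) = sqrt(324 - 1/5*1100*530) = sqrt(324 - 116600) = sqrt(-116276) = 2*I*sqrt(29069)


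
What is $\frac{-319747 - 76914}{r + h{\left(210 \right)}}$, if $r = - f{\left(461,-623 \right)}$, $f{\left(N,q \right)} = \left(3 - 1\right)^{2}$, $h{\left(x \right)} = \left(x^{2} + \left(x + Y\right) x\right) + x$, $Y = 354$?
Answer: $- \frac{396661}{162746} \approx -2.4373$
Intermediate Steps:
$h{\left(x \right)} = x + x^{2} + x \left(354 + x\right)$ ($h{\left(x \right)} = \left(x^{2} + \left(x + 354\right) x\right) + x = \left(x^{2} + \left(354 + x\right) x\right) + x = \left(x^{2} + x \left(354 + x\right)\right) + x = x + x^{2} + x \left(354 + x\right)$)
$f{\left(N,q \right)} = 4$ ($f{\left(N,q \right)} = 2^{2} = 4$)
$r = -4$ ($r = \left(-1\right) 4 = -4$)
$\frac{-319747 - 76914}{r + h{\left(210 \right)}} = \frac{-319747 - 76914}{-4 + 210 \left(355 + 2 \cdot 210\right)} = - \frac{396661}{-4 + 210 \left(355 + 420\right)} = - \frac{396661}{-4 + 210 \cdot 775} = - \frac{396661}{-4 + 162750} = - \frac{396661}{162746}$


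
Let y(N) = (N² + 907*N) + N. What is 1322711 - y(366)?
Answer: 856427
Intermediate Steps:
y(N) = N² + 908*N
1322711 - y(366) = 1322711 - 366*(908 + 366) = 1322711 - 366*1274 = 1322711 - 1*466284 = 1322711 - 466284 = 856427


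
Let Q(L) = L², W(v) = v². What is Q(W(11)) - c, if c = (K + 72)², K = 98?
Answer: -14259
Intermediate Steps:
c = 28900 (c = (98 + 72)² = 170² = 28900)
Q(W(11)) - c = (11²)² - 1*28900 = 121² - 28900 = 14641 - 28900 = -14259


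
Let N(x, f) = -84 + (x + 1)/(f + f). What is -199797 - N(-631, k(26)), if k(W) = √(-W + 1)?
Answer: -199713 - 63*I ≈ -1.9971e+5 - 63.0*I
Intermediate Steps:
k(W) = √(1 - W)
N(x, f) = -84 + (1 + x)/(2*f) (N(x, f) = -84 + (1 + x)/((2*f)) = -84 + (1 + x)*(1/(2*f)) = -84 + (1 + x)/(2*f))
-199797 - N(-631, k(26)) = -199797 - (1 - 631 - 168*√(1 - 1*26))/(2*(√(1 - 1*26))) = -199797 - (1 - 631 - 168*√(1 - 26))/(2*(√(1 - 26))) = -199797 - (1 - 631 - 840*I)/(2*(√(-25))) = -199797 - (1 - 631 - 840*I)/(2*(5*I)) = -199797 - (-I/5)*(1 - 631 - 840*I)/2 = -199797 - (-I/5)*(-630 - 840*I)/2 = -199797 - (-1)*I*(-630 - 840*I)/10 = -199797 + I*(-630 - 840*I)/10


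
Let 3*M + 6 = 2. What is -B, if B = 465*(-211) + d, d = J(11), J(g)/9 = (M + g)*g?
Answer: 97158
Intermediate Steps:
M = -4/3 (M = -2 + (⅓)*2 = -2 + ⅔ = -4/3 ≈ -1.3333)
J(g) = 9*g*(-4/3 + g) (J(g) = 9*((-4/3 + g)*g) = 9*(g*(-4/3 + g)) = 9*g*(-4/3 + g))
d = 957 (d = 3*11*(-4 + 3*11) = 3*11*(-4 + 33) = 3*11*29 = 957)
B = -97158 (B = 465*(-211) + 957 = -98115 + 957 = -97158)
-B = -1*(-97158) = 97158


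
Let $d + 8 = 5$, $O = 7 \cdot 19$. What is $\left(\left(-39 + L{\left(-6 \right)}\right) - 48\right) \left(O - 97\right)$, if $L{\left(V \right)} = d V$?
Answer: $-2484$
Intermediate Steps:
$O = 133$
$d = -3$ ($d = -8 + 5 = -3$)
$L{\left(V \right)} = - 3 V$
$\left(\left(-39 + L{\left(-6 \right)}\right) - 48\right) \left(O - 97\right) = \left(\left(-39 - -18\right) - 48\right) \left(133 - 97\right) = \left(\left(-39 + 18\right) - 48\right) 36 = \left(-21 - 48\right) 36 = \left(-69\right) 36 = -2484$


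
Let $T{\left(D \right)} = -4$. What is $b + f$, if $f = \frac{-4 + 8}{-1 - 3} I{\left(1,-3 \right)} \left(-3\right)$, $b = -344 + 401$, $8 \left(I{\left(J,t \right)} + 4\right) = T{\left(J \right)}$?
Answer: $\frac{87}{2} \approx 43.5$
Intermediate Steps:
$I{\left(J,t \right)} = - \frac{9}{2}$ ($I{\left(J,t \right)} = -4 + \frac{1}{8} \left(-4\right) = -4 - \frac{1}{2} = - \frac{9}{2}$)
$b = 57$
$f = - \frac{27}{2}$ ($f = \frac{-4 + 8}{-1 - 3} \left(- \frac{9}{2}\right) \left(-3\right) = \frac{4}{-4} \left(- \frac{9}{2}\right) \left(-3\right) = 4 \left(- \frac{1}{4}\right) \left(- \frac{9}{2}\right) \left(-3\right) = \left(-1\right) \left(- \frac{9}{2}\right) \left(-3\right) = \frac{9}{2} \left(-3\right) = - \frac{27}{2} \approx -13.5$)
$b + f = 57 - \frac{27}{2} = \frac{87}{2}$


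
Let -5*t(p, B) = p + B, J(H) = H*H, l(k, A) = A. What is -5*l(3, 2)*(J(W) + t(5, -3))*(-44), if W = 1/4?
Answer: -297/2 ≈ -148.50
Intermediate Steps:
W = ¼ (W = 1*(¼) = ¼ ≈ 0.25000)
J(H) = H²
t(p, B) = -B/5 - p/5 (t(p, B) = -(p + B)/5 = -(B + p)/5 = -B/5 - p/5)
-5*l(3, 2)*(J(W) + t(5, -3))*(-44) = -10*((¼)² + (-⅕*(-3) - ⅕*5))*(-44) = -10*(1/16 + (⅗ - 1))*(-44) = -10*(1/16 - ⅖)*(-44) = -10*(-27)/80*(-44) = -5*(-27/40)*(-44) = (27/8)*(-44) = -297/2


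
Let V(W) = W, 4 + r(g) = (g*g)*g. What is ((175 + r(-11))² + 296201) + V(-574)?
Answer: 1641227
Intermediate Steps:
r(g) = -4 + g³ (r(g) = -4 + (g*g)*g = -4 + g²*g = -4 + g³)
((175 + r(-11))² + 296201) + V(-574) = ((175 + (-4 + (-11)³))² + 296201) - 574 = ((175 + (-4 - 1331))² + 296201) - 574 = ((175 - 1335)² + 296201) - 574 = ((-1160)² + 296201) - 574 = (1345600 + 296201) - 574 = 1641801 - 574 = 1641227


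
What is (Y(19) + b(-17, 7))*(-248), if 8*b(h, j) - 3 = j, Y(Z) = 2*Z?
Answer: -9734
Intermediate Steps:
b(h, j) = 3/8 + j/8
(Y(19) + b(-17, 7))*(-248) = (2*19 + (3/8 + (⅛)*7))*(-248) = (38 + (3/8 + 7/8))*(-248) = (38 + 5/4)*(-248) = (157/4)*(-248) = -9734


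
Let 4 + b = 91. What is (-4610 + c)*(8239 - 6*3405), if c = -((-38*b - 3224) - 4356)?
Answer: -76510716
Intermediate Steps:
b = 87 (b = -4 + 91 = 87)
c = 10886 (c = -((-38*87 - 3224) - 4356) = -((-3306 - 3224) - 4356) = -(-6530 - 4356) = -1*(-10886) = 10886)
(-4610 + c)*(8239 - 6*3405) = (-4610 + 10886)*(8239 - 6*3405) = 6276*(8239 - 20430) = 6276*(-12191) = -76510716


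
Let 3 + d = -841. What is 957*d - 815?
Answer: -808523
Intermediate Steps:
d = -844 (d = -3 - 841 = -844)
957*d - 815 = 957*(-844) - 815 = -807708 - 815 = -808523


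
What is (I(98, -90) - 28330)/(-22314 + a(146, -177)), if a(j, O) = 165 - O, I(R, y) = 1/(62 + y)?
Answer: 793241/615216 ≈ 1.2894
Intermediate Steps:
(I(98, -90) - 28330)/(-22314 + a(146, -177)) = (1/(62 - 90) - 28330)/(-22314 + (165 - 1*(-177))) = (1/(-28) - 28330)/(-22314 + (165 + 177)) = (-1/28 - 28330)/(-22314 + 342) = -793241/28/(-21972) = -793241/28*(-1/21972) = 793241/615216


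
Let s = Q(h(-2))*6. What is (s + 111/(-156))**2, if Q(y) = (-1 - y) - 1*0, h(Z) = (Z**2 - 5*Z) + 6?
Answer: 43414921/2704 ≈ 16056.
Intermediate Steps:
h(Z) = 6 + Z**2 - 5*Z
Q(y) = -1 - y (Q(y) = (-1 - y) + 0 = -1 - y)
s = -126 (s = (-1 - (6 + (-2)**2 - 5*(-2)))*6 = (-1 - (6 + 4 + 10))*6 = (-1 - 1*20)*6 = (-1 - 20)*6 = -21*6 = -126)
(s + 111/(-156))**2 = (-126 + 111/(-156))**2 = (-126 + 111*(-1/156))**2 = (-126 - 37/52)**2 = (-6589/52)**2 = 43414921/2704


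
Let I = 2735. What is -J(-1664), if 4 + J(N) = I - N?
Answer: -4395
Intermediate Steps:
J(N) = 2731 - N (J(N) = -4 + (2735 - N) = 2731 - N)
-J(-1664) = -(2731 - 1*(-1664)) = -(2731 + 1664) = -1*4395 = -4395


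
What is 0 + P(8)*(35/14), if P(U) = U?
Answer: 20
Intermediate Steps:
0 + P(8)*(35/14) = 0 + 8*(35/14) = 0 + 8*(35*(1/14)) = 0 + 8*(5/2) = 0 + 20 = 20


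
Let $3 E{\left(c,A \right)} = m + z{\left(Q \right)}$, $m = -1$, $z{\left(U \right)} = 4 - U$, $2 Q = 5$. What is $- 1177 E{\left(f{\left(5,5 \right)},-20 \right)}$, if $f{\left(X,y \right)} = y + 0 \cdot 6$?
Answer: $- \frac{1177}{6} \approx -196.17$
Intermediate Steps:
$Q = \frac{5}{2}$ ($Q = \frac{1}{2} \cdot 5 = \frac{5}{2} \approx 2.5$)
$f{\left(X,y \right)} = y$ ($f{\left(X,y \right)} = y + 0 = y$)
$E{\left(c,A \right)} = \frac{1}{6}$ ($E{\left(c,A \right)} = \frac{-1 + \left(4 - \frac{5}{2}\right)}{3} = \frac{-1 + \frac{3}{2}}{3} = \frac{1}{3} \cdot \frac{1}{2} = \frac{1}{6}$)
$- 1177 E{\left(f{\left(5,5 \right)},-20 \right)} = \left(-1177\right) \frac{1}{6} = - \frac{1177}{6}$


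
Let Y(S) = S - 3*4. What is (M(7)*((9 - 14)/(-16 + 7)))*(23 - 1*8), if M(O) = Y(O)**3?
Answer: -3125/3 ≈ -1041.7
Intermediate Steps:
Y(S) = -12 + S (Y(S) = S - 12 = -12 + S)
M(O) = (-12 + O)**3
(M(7)*((9 - 14)/(-16 + 7)))*(23 - 1*8) = ((-12 + 7)**3*((9 - 14)/(-16 + 7)))*(23 - 1*8) = ((-5)**3*(-5/(-9)))*(23 - 8) = -(-625)*(-1)/9*15 = -125*5/9*15 = -625/9*15 = -3125/3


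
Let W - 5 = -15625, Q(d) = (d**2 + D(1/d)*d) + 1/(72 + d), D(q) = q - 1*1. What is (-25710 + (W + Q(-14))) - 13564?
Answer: -3171613/58 ≈ -54683.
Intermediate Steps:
D(q) = -1 + q (D(q) = q - 1 = -1 + q)
Q(d) = d**2 + 1/(72 + d) + d*(-1 + 1/d) (Q(d) = (d**2 + (-1 + 1/d)*d) + 1/(72 + d) = (d**2 + d*(-1 + 1/d)) + 1/(72 + d) = d**2 + 1/(72 + d) + d*(-1 + 1/d))
W = -15620 (W = 5 - 15625 = -15620)
(-25710 + (W + Q(-14))) - 13564 = (-25710 + (-15620 + (73 + (-14)**3 - 71*(-14) + 71*(-14)**2)/(72 - 14))) - 13564 = (-25710 + (-15620 + (73 - 2744 + 994 + 71*196)/58)) - 13564 = (-25710 + (-15620 + (73 - 2744 + 994 + 13916)/58)) - 13564 = (-25710 + (-15620 + (1/58)*12239)) - 13564 = (-25710 + (-15620 + 12239/58)) - 13564 = (-25710 - 893721/58) - 13564 = -2384901/58 - 13564 = -3171613/58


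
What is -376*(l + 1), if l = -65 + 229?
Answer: -62040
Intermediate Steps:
l = 164
-376*(l + 1) = -376*(164 + 1) = -376*165 = -62040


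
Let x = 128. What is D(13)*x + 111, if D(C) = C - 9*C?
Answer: -13201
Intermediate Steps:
D(C) = -8*C
D(13)*x + 111 = -8*13*128 + 111 = -104*128 + 111 = -13312 + 111 = -13201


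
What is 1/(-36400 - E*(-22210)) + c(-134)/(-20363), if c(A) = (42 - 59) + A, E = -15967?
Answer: 9789482399/1320153449370 ≈ 0.0074154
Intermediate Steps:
c(A) = -17 + A
1/(-36400 - E*(-22210)) + c(-134)/(-20363) = 1/(-36400 - 1*(-15967)*(-22210)) + (-17 - 134)/(-20363) = -1/22210/(-36400 + 15967) - 151*(-1/20363) = -1/22210/(-20433) + 151/20363 = -1/20433*(-1/22210) + 151/20363 = 1/453816930 + 151/20363 = 9789482399/1320153449370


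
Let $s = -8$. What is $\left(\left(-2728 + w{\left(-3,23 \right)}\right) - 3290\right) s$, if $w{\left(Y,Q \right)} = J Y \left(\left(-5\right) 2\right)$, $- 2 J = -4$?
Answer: $47664$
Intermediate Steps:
$J = 2$ ($J = \left(- \frac{1}{2}\right) \left(-4\right) = 2$)
$w{\left(Y,Q \right)} = - 20 Y$ ($w{\left(Y,Q \right)} = 2 Y \left(\left(-5\right) 2\right) = 2 Y \left(-10\right) = - 20 Y$)
$\left(\left(-2728 + w{\left(-3,23 \right)}\right) - 3290\right) s = \left(\left(-2728 - -60\right) - 3290\right) \left(-8\right) = \left(\left(-2728 + 60\right) - 3290\right) \left(-8\right) = \left(-2668 - 3290\right) \left(-8\right) = \left(-5958\right) \left(-8\right) = 47664$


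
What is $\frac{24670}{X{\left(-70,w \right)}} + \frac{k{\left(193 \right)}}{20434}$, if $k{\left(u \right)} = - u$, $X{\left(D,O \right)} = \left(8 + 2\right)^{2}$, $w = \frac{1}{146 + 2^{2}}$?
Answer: $\frac{12602187}{51085} \approx 246.69$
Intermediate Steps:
$w = \frac{1}{150}$ ($w = \frac{1}{146 + 4} = \frac{1}{150} \approx 0.0066667$)
$X{\left(D,O \right)} = 100$ ($X{\left(D,O \right)} = 10^{2} = 100$)
$\frac{24670}{X{\left(-70,w \right)}} + \frac{k{\left(193 \right)}}{20434} = \frac{24670}{100} + \frac{\left(-1\right) 193}{20434} = 24670 \cdot \frac{1}{100} - \frac{193}{20434} = \frac{2467}{10} - \frac{193}{20434} = \frac{12602187}{51085}$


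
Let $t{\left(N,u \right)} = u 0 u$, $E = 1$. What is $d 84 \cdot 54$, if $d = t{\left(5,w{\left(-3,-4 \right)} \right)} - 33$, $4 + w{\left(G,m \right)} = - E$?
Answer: $-149688$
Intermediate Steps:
$w{\left(G,m \right)} = -5$ ($w{\left(G,m \right)} = -4 - 1 = -5$)
$t{\left(N,u \right)} = 0$ ($t{\left(N,u \right)} = 0 u = 0$)
$d = -33$ ($d = 0 - 33 = -33$)
$d 84 \cdot 54 = \left(-33\right) 84 \cdot 54 = \left(-2772\right) 54 = -149688$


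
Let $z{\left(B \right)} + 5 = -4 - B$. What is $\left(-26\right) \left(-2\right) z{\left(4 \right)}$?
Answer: $-676$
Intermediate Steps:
$z{\left(B \right)} = -9 - B$ ($z{\left(B \right)} = -5 - \left(4 + B\right) = -9 - B$)
$\left(-26\right) \left(-2\right) z{\left(4 \right)} = \left(-26\right) \left(-2\right) \left(-9 - 4\right) = 52 \left(-9 - 4\right) = 52 \left(-13\right) = -676$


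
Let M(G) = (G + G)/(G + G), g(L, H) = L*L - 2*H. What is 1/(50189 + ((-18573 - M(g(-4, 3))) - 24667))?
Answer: 1/6948 ≈ 0.00014393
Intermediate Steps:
g(L, H) = L**2 - 2*H
M(G) = 1 (M(G) = (2*G)/((2*G)) = (2*G)*(1/(2*G)) = 1)
1/(50189 + ((-18573 - M(g(-4, 3))) - 24667)) = 1/(50189 + ((-18573 - 1*1) - 24667)) = 1/(50189 + ((-18573 - 1) - 24667)) = 1/(50189 + (-18574 - 24667)) = 1/(50189 - 43241) = 1/6948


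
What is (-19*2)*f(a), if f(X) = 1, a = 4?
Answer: -38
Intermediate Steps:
(-19*2)*f(a) = -19*2*1 = -38*1 = -38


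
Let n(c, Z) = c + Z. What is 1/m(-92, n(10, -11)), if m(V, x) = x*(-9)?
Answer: ⅑ ≈ 0.11111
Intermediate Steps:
n(c, Z) = Z + c
m(V, x) = -9*x
1/m(-92, n(10, -11)) = 1/(-9*(-11 + 10)) = 1/(-9*(-1)) = 1/9 = ⅑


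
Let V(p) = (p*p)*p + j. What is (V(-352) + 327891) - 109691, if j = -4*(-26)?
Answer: -43395904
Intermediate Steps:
j = 104
V(p) = 104 + p³ (V(p) = (p*p)*p + 104 = p²*p + 104 = p³ + 104 = 104 + p³)
(V(-352) + 327891) - 109691 = ((104 + (-352)³) + 327891) - 109691 = ((104 - 43614208) + 327891) - 109691 = (-43614104 + 327891) - 109691 = -43286213 - 109691 = -43395904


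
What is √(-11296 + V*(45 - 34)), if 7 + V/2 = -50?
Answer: 5*I*√502 ≈ 112.03*I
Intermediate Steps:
V = -114 (V = -14 + 2*(-50) = -14 - 100 = -114)
√(-11296 + V*(45 - 34)) = √(-11296 - 114*(45 - 34)) = √(-11296 - 114*11) = √(-11296 - 1254) = √(-12550) = 5*I*√502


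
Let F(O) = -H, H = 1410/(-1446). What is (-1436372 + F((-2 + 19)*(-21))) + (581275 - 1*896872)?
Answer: -422224294/241 ≈ -1.7520e+6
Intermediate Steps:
H = -235/241 (H = 1410*(-1/1446) = -235/241 ≈ -0.97510)
F(O) = 235/241 (F(O) = -1*(-235/241) = 235/241)
(-1436372 + F((-2 + 19)*(-21))) + (581275 - 1*896872) = (-1436372 + 235/241) + (581275 - 1*896872) = -346165417/241 + (581275 - 896872) = -346165417/241 - 315597 = -422224294/241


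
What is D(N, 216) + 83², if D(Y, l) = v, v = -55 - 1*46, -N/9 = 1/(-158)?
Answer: 6788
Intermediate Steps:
N = 9/158 (N = -9/(-158) = -9*(-1/158) = 9/158 ≈ 0.056962)
v = -101 (v = -55 - 46 = -101)
D(Y, l) = -101
D(N, 216) + 83² = -101 + 83² = -101 + 6889 = 6788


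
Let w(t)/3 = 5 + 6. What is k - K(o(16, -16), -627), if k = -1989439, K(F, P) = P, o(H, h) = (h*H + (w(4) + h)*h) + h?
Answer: -1988812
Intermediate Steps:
w(t) = 33 (w(t) = 3*(5 + 6) = 3*11 = 33)
o(H, h) = h + H*h + h*(33 + h) (o(H, h) = (h*H + (33 + h)*h) + h = (H*h + h*(33 + h)) + h = h + H*h + h*(33 + h))
k - K(o(16, -16), -627) = -1989439 - 1*(-627) = -1989439 + 627 = -1988812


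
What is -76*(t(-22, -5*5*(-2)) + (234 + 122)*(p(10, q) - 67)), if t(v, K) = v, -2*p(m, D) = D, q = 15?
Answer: 2017344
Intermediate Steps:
p(m, D) = -D/2
-76*(t(-22, -5*5*(-2)) + (234 + 122)*(p(10, q) - 67)) = -76*(-22 + (234 + 122)*(-½*15 - 67)) = -76*(-22 + 356*(-15/2 - 67)) = -76*(-22 + 356*(-149/2)) = -76*(-22 - 26522) = -76*(-26544) = 2017344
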